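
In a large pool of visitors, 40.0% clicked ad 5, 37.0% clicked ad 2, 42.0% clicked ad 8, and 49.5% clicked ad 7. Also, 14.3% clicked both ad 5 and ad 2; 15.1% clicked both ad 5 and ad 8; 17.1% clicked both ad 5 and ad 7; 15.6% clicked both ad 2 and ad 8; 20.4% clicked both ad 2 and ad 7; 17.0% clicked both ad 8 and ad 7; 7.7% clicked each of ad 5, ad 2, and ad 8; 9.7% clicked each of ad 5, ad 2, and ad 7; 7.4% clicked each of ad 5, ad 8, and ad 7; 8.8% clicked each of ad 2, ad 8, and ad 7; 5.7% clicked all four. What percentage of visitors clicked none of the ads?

3.1%

By inclusion–exclusion:
P(union) = 40.0 + 37.0 + 42.0 + 49.5 − 14.3 − 15.1 − 17.1 − 15.6 − 20.4 − 17.0 + 7.7 + 9.7 + 7.4 + 8.8 − 5.7 = 96.9%
P(none) = 100% − 96.9% = 3.1%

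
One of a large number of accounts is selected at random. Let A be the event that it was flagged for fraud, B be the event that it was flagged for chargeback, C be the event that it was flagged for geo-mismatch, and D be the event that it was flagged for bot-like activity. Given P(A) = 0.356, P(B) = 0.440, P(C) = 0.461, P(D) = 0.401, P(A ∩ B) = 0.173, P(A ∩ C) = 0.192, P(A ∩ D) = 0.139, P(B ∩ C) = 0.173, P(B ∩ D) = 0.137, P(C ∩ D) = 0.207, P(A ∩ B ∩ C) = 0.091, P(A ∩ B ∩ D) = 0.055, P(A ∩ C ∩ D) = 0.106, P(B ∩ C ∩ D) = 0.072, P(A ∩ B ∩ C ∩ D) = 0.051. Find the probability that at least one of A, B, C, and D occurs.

P(A ∪ B ∪ C ∪ D) = 0.356 + 0.440 + 0.461 + 0.401 − 0.173 − 0.192 − 0.139 − 0.173 − 0.137 − 0.207 + 0.091 + 0.055 + 0.106 + 0.072 − 0.051 = 0.910

0.910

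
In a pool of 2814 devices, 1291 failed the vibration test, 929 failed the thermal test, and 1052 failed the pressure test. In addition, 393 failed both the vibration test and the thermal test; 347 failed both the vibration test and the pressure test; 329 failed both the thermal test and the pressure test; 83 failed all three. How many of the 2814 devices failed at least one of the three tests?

|at least one| = 1291 + 929 + 1052 − 393 − 347 − 329 + 83 = 2286

2286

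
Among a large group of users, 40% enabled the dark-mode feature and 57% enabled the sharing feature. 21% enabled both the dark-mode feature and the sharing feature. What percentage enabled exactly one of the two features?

55%

P(exactly one) = 40 + 57 − 2·21 = 55%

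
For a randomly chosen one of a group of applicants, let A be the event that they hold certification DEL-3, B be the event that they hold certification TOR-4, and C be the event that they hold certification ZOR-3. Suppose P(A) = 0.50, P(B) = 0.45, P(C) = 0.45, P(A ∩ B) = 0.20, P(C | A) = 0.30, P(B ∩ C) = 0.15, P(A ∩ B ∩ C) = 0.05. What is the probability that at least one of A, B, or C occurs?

P(A ∩ C) = P(A)·P(C|A) = 0.50 × 0.30 = 0.15
Inclusion–exclusion gives
P(A ∪ B ∪ C) = 0.50 + 0.45 + 0.45 − 0.20 − 0.15 − 0.15 + 0.05 = 0.95

0.95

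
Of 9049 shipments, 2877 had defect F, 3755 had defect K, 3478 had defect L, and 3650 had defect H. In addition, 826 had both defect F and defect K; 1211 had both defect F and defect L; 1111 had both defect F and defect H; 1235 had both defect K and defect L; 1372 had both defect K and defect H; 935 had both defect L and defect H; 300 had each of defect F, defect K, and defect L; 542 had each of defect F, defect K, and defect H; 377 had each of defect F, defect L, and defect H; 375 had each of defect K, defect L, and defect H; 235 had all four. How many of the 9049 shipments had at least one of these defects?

|at least one| = 2877 + 3755 + 3478 + 3650 − 826 − 1211 − 1111 − 1235 − 1372 − 935 + 300 + 542 + 377 + 375 − 235 = 8429

8429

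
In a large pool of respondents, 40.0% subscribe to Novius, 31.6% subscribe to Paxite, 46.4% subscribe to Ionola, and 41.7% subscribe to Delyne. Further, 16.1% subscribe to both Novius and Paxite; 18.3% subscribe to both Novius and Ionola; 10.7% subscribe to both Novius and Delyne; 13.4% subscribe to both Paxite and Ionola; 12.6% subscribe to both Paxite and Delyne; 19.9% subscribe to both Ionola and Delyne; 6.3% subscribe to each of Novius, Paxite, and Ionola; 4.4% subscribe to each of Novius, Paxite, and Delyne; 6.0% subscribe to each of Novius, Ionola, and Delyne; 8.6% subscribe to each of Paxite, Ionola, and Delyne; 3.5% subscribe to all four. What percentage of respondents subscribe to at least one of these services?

By inclusion–exclusion:
P(at least one) = 40.0 + 31.6 + 46.4 + 41.7 − 16.1 − 18.3 − 10.7 − 13.4 − 12.6 − 19.9 + 6.3 + 4.4 + 6.0 + 8.6 − 3.5 = 90.5%

90.5%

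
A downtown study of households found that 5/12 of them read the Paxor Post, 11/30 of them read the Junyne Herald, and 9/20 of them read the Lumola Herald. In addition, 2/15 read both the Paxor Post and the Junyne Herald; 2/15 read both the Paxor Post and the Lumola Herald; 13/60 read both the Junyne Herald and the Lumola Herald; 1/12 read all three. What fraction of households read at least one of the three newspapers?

5/6

Apply inclusion-exclusion:
P(≥1) = 5/12 + 11/30 + 9/20 − 2/15 − 2/15 − 13/60 + 1/12 = 5/6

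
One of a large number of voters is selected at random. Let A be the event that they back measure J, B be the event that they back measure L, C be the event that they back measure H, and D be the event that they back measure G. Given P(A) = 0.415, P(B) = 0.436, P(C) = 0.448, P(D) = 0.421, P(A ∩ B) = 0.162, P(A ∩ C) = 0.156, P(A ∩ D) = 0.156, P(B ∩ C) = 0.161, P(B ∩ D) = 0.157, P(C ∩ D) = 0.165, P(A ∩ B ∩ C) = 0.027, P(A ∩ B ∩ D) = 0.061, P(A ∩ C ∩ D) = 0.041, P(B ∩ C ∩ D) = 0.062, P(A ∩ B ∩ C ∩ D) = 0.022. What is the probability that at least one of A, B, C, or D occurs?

0.932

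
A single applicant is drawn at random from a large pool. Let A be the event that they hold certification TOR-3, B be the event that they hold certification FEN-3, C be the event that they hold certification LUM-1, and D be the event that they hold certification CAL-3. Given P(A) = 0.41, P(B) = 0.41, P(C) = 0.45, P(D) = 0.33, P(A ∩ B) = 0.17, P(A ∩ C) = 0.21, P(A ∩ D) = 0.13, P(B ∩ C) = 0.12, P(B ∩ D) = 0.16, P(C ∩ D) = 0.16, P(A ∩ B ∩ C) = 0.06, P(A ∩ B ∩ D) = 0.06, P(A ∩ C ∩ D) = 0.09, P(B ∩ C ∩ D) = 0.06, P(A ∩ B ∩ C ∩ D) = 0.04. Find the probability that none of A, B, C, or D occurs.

0.12

By inclusion–exclusion:
P(A ∪ B ∪ C ∪ D) = 0.41 + 0.41 + 0.45 + 0.33 − 0.17 − 0.21 − 0.13 − 0.12 − 0.16 − 0.16 + 0.06 + 0.06 + 0.09 + 0.06 − 0.04 = 0.88
P(none) = 1 − 0.88 = 0.12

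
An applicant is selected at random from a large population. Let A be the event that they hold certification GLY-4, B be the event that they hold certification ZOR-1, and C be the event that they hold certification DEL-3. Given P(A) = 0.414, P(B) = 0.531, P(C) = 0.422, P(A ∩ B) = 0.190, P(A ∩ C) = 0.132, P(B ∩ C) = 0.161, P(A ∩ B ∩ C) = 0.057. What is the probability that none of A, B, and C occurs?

0.059

By inclusion-exclusion,
P(A ∪ B ∪ C) = 0.414 + 0.531 + 0.422 − 0.190 − 0.132 − 0.161 + 0.057 = 0.941
P(none) = 1 − 0.941 = 0.059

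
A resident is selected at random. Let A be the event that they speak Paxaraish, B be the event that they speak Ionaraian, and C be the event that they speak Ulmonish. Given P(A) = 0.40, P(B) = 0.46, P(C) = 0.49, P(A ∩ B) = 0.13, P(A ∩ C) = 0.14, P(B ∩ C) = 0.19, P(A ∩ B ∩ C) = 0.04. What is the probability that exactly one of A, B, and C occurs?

0.55

By inclusion–exclusion (exactly-one form):
P(exactly one) = 0.40 + 0.46 + 0.49 − 2·0.13 − 2·0.14 − 2·0.19 + 3·0.04 = 0.55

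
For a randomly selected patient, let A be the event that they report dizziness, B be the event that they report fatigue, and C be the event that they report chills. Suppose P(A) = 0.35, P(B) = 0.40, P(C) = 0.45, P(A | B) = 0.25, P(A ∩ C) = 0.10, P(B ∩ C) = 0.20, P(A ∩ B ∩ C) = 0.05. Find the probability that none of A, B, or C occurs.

0.15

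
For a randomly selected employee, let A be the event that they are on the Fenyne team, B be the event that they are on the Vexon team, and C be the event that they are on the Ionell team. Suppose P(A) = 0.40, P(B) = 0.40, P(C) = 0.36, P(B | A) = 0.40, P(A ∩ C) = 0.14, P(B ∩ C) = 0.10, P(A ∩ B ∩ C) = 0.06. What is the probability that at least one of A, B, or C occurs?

P(A ∩ B) = P(A)·P(B|A) = 0.40 × 0.40 = 0.16
P(A ∪ B ∪ C) = 0.40 + 0.40 + 0.36 − 0.16 − 0.14 − 0.10 + 0.06 = 0.82

0.82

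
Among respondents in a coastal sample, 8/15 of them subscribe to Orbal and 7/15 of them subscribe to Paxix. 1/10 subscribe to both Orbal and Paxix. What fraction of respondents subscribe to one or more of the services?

9/10

P(union) = 8/15 + 7/15 − 1/10 = 9/10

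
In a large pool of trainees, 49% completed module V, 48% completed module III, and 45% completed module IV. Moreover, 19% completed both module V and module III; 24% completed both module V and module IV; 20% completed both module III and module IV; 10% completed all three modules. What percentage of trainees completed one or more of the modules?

89%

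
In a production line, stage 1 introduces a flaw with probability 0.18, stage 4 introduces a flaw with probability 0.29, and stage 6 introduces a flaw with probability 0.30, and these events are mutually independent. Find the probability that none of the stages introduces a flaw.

0.40754

Since the events are independent, P(none) is the product of the individual non-occurrence probabilities.
P(none) = (1 − 0.18) × (1 − 0.29) × (1 − 0.30) = 0.82 × 0.71 × 0.70 = 0.40754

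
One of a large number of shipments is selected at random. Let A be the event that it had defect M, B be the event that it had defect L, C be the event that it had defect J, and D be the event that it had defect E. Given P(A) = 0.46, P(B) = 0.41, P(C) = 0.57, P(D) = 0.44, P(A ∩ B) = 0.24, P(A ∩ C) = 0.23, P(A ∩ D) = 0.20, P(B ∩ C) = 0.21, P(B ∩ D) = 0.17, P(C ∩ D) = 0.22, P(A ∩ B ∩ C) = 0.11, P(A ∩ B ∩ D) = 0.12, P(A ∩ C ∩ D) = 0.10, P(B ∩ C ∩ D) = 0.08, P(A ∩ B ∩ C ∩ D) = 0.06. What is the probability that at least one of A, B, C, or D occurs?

0.96

P(A ∪ B ∪ C ∪ D) = 0.46 + 0.41 + 0.57 + 0.44 − 0.24 − 0.23 − 0.20 − 0.21 − 0.17 − 0.22 + 0.11 + 0.12 + 0.10 + 0.08 − 0.06 = 0.96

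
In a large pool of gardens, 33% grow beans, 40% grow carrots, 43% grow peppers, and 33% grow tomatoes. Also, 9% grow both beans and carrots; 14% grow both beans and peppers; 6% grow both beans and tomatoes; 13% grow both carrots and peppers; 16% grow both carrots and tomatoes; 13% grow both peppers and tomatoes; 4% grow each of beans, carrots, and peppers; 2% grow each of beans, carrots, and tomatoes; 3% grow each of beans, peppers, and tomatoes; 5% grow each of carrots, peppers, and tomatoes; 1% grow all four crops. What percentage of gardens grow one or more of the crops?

P(union) = 33 + 40 + 43 + 33 − 9 − 14 − 6 − 13 − 16 − 13 + 4 + 2 + 3 + 5 − 1 = 91%

91%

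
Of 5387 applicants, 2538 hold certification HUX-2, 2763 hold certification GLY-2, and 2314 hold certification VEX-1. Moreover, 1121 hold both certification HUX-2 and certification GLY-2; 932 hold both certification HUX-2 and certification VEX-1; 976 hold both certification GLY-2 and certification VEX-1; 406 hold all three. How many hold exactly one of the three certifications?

By inclusion–exclusion (exactly-one form):
|exactly one| = 2538 + 2763 + 2314 − 2·1121 − 2·932 − 2·976 + 3·406 = 2775

2775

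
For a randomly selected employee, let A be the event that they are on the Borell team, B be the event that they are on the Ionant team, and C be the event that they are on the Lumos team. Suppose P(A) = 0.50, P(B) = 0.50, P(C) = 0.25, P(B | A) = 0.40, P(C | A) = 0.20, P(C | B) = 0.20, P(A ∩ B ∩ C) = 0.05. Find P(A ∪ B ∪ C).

0.90

P(A ∩ B) = P(A)·P(B|A) = 0.50 × 0.40 = 0.20
P(A ∩ C) = P(A)·P(C|A) = 0.50 × 0.20 = 0.10
P(B ∩ C) = P(B)·P(C|B) = 0.50 × 0.20 = 0.10
P(A ∪ B ∪ C) = 0.50 + 0.50 + 0.25 − 0.20 − 0.10 − 0.10 + 0.05 = 0.90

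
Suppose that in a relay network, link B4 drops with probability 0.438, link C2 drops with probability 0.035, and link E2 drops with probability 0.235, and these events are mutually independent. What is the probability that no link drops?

P(none) = (1 − 0.438) × (1 − 0.035) × (1 − 0.235) = 0.562 × 0.965 × 0.765 = 0.41488245

0.41488245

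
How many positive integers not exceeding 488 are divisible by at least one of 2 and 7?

By inclusion–exclusion:
⌊488/2⌋ + ⌊488/7⌋ − ⌊488/14⌋ = 244 + 69 − 34 = 279

279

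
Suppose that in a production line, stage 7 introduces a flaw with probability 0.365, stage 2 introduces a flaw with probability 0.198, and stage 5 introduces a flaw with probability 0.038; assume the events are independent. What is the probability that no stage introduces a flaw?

P(none) = (1 − 0.365) × (1 − 0.198) × (1 − 0.038) = 0.635 × 0.802 × 0.962 = 0.48991774

0.48991774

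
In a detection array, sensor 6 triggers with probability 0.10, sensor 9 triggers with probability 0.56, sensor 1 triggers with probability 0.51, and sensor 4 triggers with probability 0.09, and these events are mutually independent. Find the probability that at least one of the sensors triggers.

0.8234236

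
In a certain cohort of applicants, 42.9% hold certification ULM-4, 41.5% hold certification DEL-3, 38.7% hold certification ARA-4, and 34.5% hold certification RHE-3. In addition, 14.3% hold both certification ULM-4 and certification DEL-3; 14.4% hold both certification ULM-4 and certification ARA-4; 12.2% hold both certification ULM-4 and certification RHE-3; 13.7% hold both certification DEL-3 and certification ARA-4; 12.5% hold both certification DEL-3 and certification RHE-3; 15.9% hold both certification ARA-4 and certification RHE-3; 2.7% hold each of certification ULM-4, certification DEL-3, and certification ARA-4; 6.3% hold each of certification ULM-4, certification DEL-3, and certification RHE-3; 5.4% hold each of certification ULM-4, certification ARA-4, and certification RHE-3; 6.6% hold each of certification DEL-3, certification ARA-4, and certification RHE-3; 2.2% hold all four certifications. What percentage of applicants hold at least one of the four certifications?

93.4%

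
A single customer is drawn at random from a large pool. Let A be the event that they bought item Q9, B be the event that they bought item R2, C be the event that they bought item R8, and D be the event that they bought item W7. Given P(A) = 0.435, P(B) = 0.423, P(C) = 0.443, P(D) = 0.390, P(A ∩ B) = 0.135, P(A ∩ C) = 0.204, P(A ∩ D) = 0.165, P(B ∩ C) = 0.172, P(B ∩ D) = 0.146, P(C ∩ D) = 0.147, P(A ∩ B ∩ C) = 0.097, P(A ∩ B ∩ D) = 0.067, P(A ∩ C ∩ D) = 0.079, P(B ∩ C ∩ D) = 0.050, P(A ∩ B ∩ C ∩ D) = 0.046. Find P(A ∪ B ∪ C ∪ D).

0.969

P(A ∪ B ∪ C ∪ D) = 0.435 + 0.423 + 0.443 + 0.390 − 0.135 − 0.204 − 0.165 − 0.172 − 0.146 − 0.147 + 0.097 + 0.067 + 0.079 + 0.050 − 0.046 = 0.969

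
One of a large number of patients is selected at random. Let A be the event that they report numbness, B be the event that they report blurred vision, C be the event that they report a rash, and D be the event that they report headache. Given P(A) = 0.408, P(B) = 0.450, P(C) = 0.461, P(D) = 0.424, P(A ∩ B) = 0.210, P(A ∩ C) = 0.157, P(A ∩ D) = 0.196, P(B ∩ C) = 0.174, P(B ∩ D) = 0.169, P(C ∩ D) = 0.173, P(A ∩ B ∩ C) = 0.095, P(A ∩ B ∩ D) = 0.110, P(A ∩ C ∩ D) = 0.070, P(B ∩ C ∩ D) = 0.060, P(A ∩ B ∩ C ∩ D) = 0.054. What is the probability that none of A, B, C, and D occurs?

Inclusion–exclusion gives
P(A ∪ B ∪ C ∪ D) = 0.408 + 0.450 + 0.461 + 0.424 − 0.210 − 0.157 − 0.196 − 0.174 − 0.169 − 0.173 + 0.095 + 0.110 + 0.070 + 0.060 − 0.054 = 0.945
P(none) = 1 − 0.945 = 0.055

0.055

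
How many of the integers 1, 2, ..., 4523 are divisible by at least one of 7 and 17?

Apply inclusion-exclusion:
floor(4523/7) + floor(4523/17) − floor(4523/119) = 646 + 266 − 38 = 874

874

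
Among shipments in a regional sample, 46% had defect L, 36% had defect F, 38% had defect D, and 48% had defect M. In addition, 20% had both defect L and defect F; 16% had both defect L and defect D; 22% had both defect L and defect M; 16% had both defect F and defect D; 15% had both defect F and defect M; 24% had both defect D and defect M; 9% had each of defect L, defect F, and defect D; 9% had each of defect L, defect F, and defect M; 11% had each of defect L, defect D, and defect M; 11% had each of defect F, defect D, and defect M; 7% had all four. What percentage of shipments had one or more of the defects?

By inclusion-exclusion,
P(union) = 46 + 36 + 38 + 48 − 20 − 16 − 22 − 16 − 15 − 24 + 9 + 9 + 11 + 11 − 7 = 88%

88%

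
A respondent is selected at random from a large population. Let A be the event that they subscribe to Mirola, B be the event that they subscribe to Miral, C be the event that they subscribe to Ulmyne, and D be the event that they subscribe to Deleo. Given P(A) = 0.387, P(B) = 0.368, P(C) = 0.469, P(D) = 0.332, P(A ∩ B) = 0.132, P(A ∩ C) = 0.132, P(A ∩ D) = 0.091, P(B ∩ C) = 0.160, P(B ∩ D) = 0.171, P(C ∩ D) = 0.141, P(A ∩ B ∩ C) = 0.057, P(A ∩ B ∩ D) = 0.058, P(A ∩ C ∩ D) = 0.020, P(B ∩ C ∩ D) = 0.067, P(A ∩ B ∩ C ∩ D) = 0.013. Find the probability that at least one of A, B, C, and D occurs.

0.918

P(A ∪ B ∪ C ∪ D) = 0.387 + 0.368 + 0.469 + 0.332 − 0.132 − 0.132 − 0.091 − 0.160 − 0.171 − 0.141 + 0.057 + 0.058 + 0.020 + 0.067 − 0.013 = 0.918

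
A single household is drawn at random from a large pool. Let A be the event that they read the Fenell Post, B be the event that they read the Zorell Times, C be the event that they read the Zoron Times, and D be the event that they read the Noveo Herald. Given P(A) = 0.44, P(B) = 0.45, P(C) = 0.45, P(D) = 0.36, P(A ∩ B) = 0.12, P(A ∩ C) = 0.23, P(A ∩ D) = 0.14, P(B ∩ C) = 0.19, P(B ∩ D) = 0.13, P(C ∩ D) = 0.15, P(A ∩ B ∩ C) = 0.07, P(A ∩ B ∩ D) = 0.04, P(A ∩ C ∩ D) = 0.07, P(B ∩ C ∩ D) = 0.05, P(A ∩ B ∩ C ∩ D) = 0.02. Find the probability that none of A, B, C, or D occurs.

0.05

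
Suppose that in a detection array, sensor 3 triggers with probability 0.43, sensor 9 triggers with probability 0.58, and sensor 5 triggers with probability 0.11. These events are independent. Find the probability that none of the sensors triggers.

Since the events are independent, P(none) is the product of the individual non-occurrence probabilities.
P(none) = (1 − 0.43) × (1 − 0.58) × (1 − 0.11) = 0.57 × 0.42 × 0.89 = 0.213066

0.213066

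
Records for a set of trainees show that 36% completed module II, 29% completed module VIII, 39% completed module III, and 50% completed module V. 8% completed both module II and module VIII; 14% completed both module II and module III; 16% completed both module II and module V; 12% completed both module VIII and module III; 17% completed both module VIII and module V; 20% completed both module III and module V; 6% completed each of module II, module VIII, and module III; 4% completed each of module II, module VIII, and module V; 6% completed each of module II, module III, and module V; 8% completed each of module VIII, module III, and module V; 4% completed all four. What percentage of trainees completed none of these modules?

13%

P(≥1) = 36 + 29 + 39 + 50 − 8 − 14 − 16 − 12 − 17 − 20 + 6 + 4 + 6 + 8 − 4 = 87%
P(none) = 100% − 87% = 13%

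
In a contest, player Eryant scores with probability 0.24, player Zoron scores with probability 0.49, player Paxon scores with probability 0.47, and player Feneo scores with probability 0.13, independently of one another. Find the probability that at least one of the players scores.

Since the events are independent, P(none) is the product of the individual non-occurrence probabilities.
P(none) = (1 − 0.24) × (1 − 0.49) × (1 − 0.47) × (1 − 0.13) = 0.76 × 0.51 × 0.53 × 0.87 = 0.17872236
P(at least one) = 1 − 0.17872236 = 0.82127764

0.82127764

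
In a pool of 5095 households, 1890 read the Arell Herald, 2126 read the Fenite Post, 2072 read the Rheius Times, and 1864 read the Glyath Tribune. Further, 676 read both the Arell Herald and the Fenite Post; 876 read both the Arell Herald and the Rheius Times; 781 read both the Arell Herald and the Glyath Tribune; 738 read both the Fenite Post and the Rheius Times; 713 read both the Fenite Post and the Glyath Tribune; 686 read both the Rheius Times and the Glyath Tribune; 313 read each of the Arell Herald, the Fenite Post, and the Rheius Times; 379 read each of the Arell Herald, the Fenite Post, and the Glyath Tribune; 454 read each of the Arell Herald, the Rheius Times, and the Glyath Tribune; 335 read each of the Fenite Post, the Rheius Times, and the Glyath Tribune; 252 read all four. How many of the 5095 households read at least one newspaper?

Apply inclusion-exclusion:
|union| = 1890 + 2126 + 2072 + 1864 − 676 − 876 − 781 − 738 − 713 − 686 + 313 + 379 + 454 + 335 − 252 = 4711

4711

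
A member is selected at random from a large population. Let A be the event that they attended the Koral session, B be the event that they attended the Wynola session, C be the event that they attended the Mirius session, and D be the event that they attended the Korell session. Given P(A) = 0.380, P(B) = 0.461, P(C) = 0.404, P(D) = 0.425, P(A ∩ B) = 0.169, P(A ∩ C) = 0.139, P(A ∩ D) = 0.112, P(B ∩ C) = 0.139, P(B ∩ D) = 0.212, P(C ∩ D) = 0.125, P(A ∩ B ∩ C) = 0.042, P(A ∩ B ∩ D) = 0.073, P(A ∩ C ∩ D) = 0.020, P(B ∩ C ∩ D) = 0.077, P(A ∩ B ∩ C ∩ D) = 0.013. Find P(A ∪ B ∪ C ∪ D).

0.973

By inclusion-exclusion,
P(A ∪ B ∪ C ∪ D) = 0.380 + 0.461 + 0.404 + 0.425 − 0.169 − 0.139 − 0.112 − 0.139 − 0.212 − 0.125 + 0.042 + 0.073 + 0.020 + 0.077 − 0.013 = 0.973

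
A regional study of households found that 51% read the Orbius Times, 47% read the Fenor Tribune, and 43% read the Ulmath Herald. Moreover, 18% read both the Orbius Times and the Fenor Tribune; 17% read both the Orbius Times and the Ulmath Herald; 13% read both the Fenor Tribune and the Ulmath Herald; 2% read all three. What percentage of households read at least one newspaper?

P(union) = 51 + 47 + 43 − 18 − 17 − 13 + 2 = 95%

95%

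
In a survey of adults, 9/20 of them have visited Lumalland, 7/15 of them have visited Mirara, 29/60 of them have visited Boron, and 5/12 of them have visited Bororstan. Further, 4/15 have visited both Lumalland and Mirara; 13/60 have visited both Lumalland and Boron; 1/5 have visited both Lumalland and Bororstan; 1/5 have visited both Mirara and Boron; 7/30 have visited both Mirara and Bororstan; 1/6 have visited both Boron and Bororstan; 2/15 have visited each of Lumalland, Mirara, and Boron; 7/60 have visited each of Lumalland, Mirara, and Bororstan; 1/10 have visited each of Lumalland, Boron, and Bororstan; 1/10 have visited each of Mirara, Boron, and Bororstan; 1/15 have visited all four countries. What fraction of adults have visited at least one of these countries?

11/12

By inclusion-exclusion,
P(at least one) = 9/20 + 7/15 + 29/60 + 5/12 − 4/15 − 13/60 − 1/5 − 1/5 − 7/30 − 1/6 + 2/15 + 7/60 + 1/10 + 1/10 − 1/15 = 11/12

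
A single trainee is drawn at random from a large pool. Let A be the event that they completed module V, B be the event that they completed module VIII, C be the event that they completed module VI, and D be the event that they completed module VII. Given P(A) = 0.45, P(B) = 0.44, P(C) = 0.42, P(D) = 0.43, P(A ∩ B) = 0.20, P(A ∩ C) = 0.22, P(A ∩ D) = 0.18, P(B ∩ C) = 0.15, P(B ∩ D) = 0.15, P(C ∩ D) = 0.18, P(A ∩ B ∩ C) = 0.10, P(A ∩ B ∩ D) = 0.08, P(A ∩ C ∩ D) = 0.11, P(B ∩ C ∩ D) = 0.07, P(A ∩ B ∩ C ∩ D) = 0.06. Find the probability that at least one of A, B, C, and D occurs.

0.96

Using inclusion–exclusion:
P(A ∪ B ∪ C ∪ D) = 0.45 + 0.44 + 0.42 + 0.43 − 0.20 − 0.22 − 0.18 − 0.15 − 0.15 − 0.18 + 0.10 + 0.08 + 0.11 + 0.07 − 0.06 = 0.96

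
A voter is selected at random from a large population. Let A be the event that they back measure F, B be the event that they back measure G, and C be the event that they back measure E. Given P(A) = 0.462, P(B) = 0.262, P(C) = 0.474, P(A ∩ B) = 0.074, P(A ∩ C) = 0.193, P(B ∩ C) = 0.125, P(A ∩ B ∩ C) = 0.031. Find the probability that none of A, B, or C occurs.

0.163

Apply inclusion-exclusion:
P(A ∪ B ∪ C) = 0.462 + 0.262 + 0.474 − 0.074 − 0.193 − 0.125 + 0.031 = 0.837
P(none) = 1 − 0.837 = 0.163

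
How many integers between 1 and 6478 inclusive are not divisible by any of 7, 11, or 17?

Using inclusion–exclusion:
925 + 588 + 381 − 84 − 54 − 34 + 4 = 1726
6478 − 1726 = 4752

4752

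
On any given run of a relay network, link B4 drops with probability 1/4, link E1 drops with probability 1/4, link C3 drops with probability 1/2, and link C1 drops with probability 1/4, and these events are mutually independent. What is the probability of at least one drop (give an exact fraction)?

101/128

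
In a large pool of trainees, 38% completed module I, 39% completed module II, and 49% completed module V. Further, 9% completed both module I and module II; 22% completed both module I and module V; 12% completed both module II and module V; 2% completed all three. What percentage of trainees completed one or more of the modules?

By inclusion-exclusion,
P(union) = 38 + 39 + 49 − 9 − 22 − 12 + 2 = 85%

85%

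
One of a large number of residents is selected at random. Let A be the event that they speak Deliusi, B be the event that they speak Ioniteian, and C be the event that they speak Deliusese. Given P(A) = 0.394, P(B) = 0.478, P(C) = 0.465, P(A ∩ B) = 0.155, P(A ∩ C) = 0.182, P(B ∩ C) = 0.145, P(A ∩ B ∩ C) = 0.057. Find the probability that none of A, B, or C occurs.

0.088

P(A ∪ B ∪ C) = 0.394 + 0.478 + 0.465 − 0.155 − 0.182 − 0.145 + 0.057 = 0.912
P(none) = 1 − 0.912 = 0.088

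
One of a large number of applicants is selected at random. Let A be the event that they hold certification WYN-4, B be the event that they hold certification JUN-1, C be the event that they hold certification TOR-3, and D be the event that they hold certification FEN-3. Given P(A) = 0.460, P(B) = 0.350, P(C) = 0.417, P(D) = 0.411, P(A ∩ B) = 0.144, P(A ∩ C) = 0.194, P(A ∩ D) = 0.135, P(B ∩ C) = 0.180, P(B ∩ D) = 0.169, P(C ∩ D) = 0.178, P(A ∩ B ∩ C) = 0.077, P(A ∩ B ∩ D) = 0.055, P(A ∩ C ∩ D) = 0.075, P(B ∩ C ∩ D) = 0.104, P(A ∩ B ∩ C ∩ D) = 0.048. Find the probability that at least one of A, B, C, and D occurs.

0.901

P(A ∪ B ∪ C ∪ D) = 0.460 + 0.350 + 0.417 + 0.411 − 0.144 − 0.194 − 0.135 − 0.180 − 0.169 − 0.178 + 0.077 + 0.055 + 0.075 + 0.104 − 0.048 = 0.901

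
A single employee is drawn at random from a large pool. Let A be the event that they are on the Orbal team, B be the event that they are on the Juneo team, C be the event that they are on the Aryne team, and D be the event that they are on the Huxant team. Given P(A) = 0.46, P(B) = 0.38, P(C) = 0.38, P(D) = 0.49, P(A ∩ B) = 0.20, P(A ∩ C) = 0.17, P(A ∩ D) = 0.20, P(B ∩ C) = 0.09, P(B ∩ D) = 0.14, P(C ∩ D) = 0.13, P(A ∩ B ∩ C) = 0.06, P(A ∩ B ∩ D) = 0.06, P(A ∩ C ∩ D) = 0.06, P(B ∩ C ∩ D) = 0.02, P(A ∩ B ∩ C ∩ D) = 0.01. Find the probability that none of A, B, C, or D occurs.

0.03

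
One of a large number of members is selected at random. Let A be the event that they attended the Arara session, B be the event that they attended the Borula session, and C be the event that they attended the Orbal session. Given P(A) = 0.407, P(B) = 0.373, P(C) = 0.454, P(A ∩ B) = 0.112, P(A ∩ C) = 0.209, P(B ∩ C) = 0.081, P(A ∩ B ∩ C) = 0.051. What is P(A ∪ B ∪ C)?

Inclusion–exclusion gives
P(A ∪ B ∪ C) = 0.407 + 0.373 + 0.454 − 0.112 − 0.209 − 0.081 + 0.051 = 0.883

0.883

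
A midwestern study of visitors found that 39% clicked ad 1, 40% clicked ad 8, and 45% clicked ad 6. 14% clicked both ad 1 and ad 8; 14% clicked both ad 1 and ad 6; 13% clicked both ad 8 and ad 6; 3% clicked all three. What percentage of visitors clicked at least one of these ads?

By inclusion-exclusion,
P(≥1) = 39 + 40 + 45 − 14 − 14 − 13 + 3 = 86%

86%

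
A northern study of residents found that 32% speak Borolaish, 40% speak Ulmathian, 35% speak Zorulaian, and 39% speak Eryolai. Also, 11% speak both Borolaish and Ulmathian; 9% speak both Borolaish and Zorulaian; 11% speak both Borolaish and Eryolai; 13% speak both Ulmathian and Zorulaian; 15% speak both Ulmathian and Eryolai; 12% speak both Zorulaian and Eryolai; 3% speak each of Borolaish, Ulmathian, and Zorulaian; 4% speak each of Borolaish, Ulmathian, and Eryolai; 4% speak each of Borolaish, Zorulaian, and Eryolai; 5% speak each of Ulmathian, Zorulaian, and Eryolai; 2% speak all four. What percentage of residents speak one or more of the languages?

P(at least one) = 32 + 40 + 35 + 39 − 11 − 9 − 11 − 13 − 15 − 12 + 3 + 4 + 4 + 5 − 2 = 89%

89%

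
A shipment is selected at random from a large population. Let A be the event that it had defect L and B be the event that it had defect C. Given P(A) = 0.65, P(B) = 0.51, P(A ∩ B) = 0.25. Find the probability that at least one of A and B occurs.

P(A ∪ B) = 0.65 + 0.51 − 0.25 = 0.91

0.91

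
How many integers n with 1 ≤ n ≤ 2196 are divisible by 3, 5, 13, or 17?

1179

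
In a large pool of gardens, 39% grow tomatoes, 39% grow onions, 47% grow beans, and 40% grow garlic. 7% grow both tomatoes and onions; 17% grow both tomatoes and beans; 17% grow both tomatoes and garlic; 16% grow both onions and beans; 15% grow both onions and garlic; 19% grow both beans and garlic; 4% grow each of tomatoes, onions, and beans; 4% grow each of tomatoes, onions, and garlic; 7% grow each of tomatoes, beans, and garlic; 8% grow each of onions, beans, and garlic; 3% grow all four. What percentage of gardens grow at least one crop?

94%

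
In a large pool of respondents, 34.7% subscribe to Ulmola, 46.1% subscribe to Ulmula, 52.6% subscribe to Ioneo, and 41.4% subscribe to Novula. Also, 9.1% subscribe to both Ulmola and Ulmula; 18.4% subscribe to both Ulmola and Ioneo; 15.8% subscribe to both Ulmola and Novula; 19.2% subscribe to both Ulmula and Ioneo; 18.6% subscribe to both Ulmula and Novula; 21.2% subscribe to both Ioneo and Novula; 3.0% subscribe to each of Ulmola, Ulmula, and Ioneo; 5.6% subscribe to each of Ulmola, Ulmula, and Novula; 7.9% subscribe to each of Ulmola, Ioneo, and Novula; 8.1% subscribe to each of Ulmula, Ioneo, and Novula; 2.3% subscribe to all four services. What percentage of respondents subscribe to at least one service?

94.8%

P(at least one) = 34.7 + 46.1 + 52.6 + 41.4 − 9.1 − 18.4 − 15.8 − 19.2 − 18.6 − 21.2 + 3.0 + 5.6 + 7.9 + 8.1 − 2.3 = 94.8%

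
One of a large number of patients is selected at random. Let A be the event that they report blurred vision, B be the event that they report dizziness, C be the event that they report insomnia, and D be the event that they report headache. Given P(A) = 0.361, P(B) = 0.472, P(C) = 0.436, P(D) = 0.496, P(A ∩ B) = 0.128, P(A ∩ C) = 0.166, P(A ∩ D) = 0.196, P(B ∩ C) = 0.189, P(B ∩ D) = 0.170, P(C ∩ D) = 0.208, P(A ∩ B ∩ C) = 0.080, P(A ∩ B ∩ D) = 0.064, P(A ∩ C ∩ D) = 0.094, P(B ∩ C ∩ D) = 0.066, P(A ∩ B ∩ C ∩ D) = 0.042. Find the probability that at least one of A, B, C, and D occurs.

0.970

By inclusion-exclusion,
P(A ∪ B ∪ C ∪ D) = 0.361 + 0.472 + 0.436 + 0.496 − 0.128 − 0.166 − 0.196 − 0.189 − 0.170 − 0.208 + 0.080 + 0.064 + 0.094 + 0.066 − 0.042 = 0.970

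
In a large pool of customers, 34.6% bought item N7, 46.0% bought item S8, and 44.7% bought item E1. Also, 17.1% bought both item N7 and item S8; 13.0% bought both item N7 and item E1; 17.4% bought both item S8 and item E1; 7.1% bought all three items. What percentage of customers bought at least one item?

84.9%

Using inclusion–exclusion:
P(at least one) = 34.6 + 46.0 + 44.7 − 17.1 − 13.0 − 17.4 + 7.1 = 84.9%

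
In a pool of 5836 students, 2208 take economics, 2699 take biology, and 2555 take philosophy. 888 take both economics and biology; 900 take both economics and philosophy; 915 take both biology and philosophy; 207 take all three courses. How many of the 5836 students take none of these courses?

Using inclusion–exclusion:
|union| = 2208 + 2699 + 2555 − 888 − 900 − 915 + 207 = 4966
None: 5836 − 4966 = 870

870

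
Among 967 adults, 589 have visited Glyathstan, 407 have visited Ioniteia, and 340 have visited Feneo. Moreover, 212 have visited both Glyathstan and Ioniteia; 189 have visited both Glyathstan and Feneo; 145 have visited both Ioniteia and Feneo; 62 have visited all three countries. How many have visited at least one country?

852

N(≥1) = 589 + 407 + 340 − 212 − 189 − 145 + 62 = 852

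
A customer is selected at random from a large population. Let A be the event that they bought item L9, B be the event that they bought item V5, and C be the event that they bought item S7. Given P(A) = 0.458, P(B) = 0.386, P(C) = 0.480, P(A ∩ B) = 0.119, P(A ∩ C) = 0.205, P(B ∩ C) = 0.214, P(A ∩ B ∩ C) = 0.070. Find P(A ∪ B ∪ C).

0.856

Using inclusion–exclusion:
P(A ∪ B ∪ C) = 0.458 + 0.386 + 0.480 − 0.119 − 0.205 − 0.214 + 0.070 = 0.856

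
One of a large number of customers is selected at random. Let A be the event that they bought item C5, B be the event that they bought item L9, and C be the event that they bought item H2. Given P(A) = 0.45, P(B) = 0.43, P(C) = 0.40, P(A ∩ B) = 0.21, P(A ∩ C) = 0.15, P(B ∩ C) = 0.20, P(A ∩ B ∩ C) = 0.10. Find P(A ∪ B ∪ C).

0.82

By inclusion–exclusion:
P(A ∪ B ∪ C) = 0.45 + 0.43 + 0.40 − 0.21 − 0.15 − 0.20 + 0.10 = 0.82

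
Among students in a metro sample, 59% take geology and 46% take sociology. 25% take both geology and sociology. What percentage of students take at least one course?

80%

Inclusion–exclusion gives
P(≥1) = 59 + 46 − 25 = 80%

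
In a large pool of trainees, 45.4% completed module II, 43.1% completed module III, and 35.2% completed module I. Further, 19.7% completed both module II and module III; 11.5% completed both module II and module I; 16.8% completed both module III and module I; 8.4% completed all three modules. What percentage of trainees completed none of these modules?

15.9%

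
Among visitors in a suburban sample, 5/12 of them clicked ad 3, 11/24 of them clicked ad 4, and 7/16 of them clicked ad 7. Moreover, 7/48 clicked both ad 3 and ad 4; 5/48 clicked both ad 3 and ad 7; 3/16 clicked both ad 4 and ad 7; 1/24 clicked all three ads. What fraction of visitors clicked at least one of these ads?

11/12

P(at least one) = 5/12 + 11/24 + 7/16 − 7/48 − 5/48 − 3/16 + 1/24 = 11/12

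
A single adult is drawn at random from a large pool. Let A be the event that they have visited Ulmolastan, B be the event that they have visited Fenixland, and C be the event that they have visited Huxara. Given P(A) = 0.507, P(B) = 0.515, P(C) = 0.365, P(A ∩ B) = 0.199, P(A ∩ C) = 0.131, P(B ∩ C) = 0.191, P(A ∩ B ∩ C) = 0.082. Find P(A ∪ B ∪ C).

P(A ∪ B ∪ C) = 0.507 + 0.515 + 0.365 − 0.199 − 0.131 − 0.191 + 0.082 = 0.948

0.948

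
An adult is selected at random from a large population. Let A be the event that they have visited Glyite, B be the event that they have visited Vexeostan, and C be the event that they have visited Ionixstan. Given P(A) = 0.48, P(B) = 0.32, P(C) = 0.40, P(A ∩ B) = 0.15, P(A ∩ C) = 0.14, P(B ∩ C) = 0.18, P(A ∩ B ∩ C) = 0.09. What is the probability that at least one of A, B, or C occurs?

0.82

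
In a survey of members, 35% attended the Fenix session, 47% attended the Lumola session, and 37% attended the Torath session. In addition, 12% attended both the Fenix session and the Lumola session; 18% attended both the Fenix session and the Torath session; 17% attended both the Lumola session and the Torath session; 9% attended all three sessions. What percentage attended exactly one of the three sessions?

Using the inclusion–exclusion count for exactly one event:
P(exactly one) = 35 + 47 + 37 − 2·12 − 2·18 − 2·17 + 3·9 = 52%

52%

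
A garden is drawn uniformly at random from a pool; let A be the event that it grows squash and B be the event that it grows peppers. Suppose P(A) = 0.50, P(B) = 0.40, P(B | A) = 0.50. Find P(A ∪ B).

0.65

P(A ∩ B) = P(A)·P(B|A) = 0.50 × 0.50 = 0.25
P(A ∪ B) = 0.50 + 0.40 − 0.25 = 0.65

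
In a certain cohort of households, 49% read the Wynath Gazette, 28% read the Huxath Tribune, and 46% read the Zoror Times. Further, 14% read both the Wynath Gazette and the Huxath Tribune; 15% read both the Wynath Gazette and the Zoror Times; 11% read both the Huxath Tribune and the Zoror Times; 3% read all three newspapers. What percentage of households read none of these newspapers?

14%

P(union) = 49 + 28 + 46 − 14 − 15 − 11 + 3 = 86%
P(none) = 100% − 86% = 14%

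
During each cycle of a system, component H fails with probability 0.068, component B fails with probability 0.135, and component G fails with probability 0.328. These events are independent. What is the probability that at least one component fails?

0.45824704

P(none) = (1 − 0.068) × (1 − 0.135) × (1 − 0.328) = 0.932 × 0.865 × 0.672 = 0.54175296
P(at least one) = 1 − 0.54175296 = 0.45824704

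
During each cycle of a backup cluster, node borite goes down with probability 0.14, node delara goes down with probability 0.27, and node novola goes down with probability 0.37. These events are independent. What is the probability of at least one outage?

0.604486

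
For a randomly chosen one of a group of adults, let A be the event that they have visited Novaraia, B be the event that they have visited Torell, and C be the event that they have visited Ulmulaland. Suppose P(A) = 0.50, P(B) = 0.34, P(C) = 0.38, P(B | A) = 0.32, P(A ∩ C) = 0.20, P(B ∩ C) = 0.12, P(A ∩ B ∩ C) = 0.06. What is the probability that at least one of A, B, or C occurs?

P(A ∩ B) = P(A)·P(B|A) = 0.50 × 0.32 = 0.16
P(A ∪ B ∪ C) = 0.50 + 0.34 + 0.38 − 0.16 − 0.20 − 0.12 + 0.06 = 0.80

0.80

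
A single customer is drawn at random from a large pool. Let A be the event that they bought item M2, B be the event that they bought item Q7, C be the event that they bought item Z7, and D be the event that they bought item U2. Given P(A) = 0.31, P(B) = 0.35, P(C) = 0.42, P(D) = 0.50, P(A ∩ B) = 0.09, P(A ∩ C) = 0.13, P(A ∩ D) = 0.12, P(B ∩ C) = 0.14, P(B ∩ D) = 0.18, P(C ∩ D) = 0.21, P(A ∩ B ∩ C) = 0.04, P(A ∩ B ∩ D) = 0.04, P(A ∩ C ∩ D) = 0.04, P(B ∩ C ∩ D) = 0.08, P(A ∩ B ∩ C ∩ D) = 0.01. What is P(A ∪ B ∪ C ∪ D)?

0.90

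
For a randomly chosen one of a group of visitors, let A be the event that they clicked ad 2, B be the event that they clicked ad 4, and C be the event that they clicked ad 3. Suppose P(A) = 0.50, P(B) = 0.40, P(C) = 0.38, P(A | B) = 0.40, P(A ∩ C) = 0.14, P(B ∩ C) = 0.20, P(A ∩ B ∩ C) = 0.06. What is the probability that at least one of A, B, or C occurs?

0.84

P(A ∩ B) = P(B)·P(A|B) = 0.40 × 0.40 = 0.16
By inclusion-exclusion,
P(A ∪ B ∪ C) = 0.50 + 0.40 + 0.38 − 0.16 − 0.14 − 0.20 + 0.06 = 0.84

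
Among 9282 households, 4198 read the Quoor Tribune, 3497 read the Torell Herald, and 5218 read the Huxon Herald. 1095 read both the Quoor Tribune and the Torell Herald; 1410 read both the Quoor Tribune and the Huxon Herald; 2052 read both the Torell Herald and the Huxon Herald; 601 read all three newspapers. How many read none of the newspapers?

325

Apply inclusion-exclusion:
|at least one| = 4198 + 3497 + 5218 − 1095 − 1410 − 2052 + 601 = 8957
None: 9282 − 8957 = 325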